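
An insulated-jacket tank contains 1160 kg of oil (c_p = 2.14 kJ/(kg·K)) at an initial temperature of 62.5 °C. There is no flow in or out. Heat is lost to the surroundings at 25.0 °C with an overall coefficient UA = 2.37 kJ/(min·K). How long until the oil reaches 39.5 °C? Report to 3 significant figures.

Lumped-capacitance energy balance: M c_p dT/dt = UA(T_amb − T).
τ = M c_p/UA = 1047.4 min; T_ss = T_amb = 25.000 °C.
T(t) = T_ss + (T₀ − T_ss)e^(−t/τ); set T = 39.5:
t = −τ ln[(T − T_ss)/(T₀ − T_ss)] = −1047.4 · ln(0.38667) = 995.26 min.

995 min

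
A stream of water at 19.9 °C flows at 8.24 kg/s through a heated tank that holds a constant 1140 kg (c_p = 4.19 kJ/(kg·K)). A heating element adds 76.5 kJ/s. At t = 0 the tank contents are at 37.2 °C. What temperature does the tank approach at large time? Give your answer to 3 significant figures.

M c_p dT/dt = ṁ c_p (T_in − T) + Q̇.
At steady state dT/dt = 0 ⇒ T_ss = T_in + Q̇/(ṁ c_p) = 19.9 + 76.5/(8.24·4.19) = 22.116 °C.

22.1 °C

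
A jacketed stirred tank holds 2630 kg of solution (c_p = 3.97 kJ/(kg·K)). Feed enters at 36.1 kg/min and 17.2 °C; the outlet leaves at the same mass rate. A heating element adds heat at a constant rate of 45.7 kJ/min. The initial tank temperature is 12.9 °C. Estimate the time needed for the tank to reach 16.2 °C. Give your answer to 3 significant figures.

M c_p dT/dt = ṁ c_p (T_in − T) + Q̇.
τ = M/ṁ = 72.853 min; T_ss = T_in + Q̇/(ṁ c_p) = 17.519 °C.
T(t) = T_ss + (T₀ − T_ss) e^(−t/τ). Set T = 16.2:
e^(−t/τ) = (16.2 − 17.519)/(12.9 − 17.519) = 0.28554
t = −72.853 · ln(0.28554) = 91.312 min.

91.3 min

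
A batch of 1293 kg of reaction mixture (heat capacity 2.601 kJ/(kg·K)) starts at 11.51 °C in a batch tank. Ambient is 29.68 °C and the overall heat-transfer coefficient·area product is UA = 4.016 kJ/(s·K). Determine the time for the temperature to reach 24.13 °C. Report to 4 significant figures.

Lumped-capacitance energy balance: M c_p dT/dt = UA(T_amb − T).
τ = M c_p/UA = 837.424 s; T_ss = T_amb = 29.6800 °C.
T(t) = T_ss + (T₀ − T_ss)e^(−t/τ); set T = 24.13:
t = −τ ln[(T − T_ss)/(T₀ − T_ss)] = −837.424 · ln(0.305449) = 993.163 s.

993.2 s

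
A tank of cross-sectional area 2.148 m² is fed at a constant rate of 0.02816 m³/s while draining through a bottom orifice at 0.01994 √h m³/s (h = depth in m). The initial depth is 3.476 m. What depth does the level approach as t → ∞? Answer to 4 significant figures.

Accumulation of liquid (constant cross-section A): A dh/dt = Q_in − 0.01994 √h. At steady state dh/dt = 0:
Q_in = 0.01994 √h_ss ⇒ √h_ss = 0.02816/0.01994 = 1.41224.
h_ss = 1.41224² = 1.99441 m. (Since h₀ = 3.476 m > h_ss, the level will fall toward this value.)

1.994 m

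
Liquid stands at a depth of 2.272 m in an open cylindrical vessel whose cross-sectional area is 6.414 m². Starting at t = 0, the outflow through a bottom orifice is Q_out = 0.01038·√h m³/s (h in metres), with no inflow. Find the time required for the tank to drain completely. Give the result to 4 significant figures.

1863 s

With no inflow, A dh/dt = −0.01038 √h.
This is separable: 2 d(√h)/dt = −0.01038/A, so √h = √h₀ − (0.01038/(2A)) t.
Set h = 0: 2√h₀ = (0.01038/A) t_empty ⇒ t_empty = 2A√h₀/0.01038.
t_empty = 2·6.414·√2.272/0.01038 = 12.8280·1.50732/0.01038 = 1862.80 s.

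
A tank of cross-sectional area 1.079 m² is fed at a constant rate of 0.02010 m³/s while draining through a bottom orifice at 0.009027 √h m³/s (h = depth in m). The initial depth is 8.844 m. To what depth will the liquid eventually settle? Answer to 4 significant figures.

Mass balance (ρ constant): A dh/dt = Q_in − 0.009027 √h. At steady state dh/dt = 0:
Q_in = 0.009027 √h_ss ⇒ √h_ss = 0.02010/0.009027 = 2.22665.
h_ss = 2.22665² = 4.95799 m. (Since h₀ = 8.844 m > h_ss, the level will fall toward this value.)

4.958 m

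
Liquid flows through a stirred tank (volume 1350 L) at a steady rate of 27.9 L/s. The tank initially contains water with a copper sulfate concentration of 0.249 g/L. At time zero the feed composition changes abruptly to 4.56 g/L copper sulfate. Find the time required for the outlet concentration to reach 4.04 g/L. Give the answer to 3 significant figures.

Species balance: V dC/dt = Q(C_in − C) ⇒ τ = V/Q = 48.387 s.
C(t) = C_in + (C₀ − C_in) e^(−t/τ). Set C = 4.04 and solve for t:
e^(−t/τ) = (C − C_in)/(C₀ − C_in) = (4.04 − 4.56)/(0.249 − 4.56) = 0.12062
t = −τ ln(…) = 48.387 × 2.1151 = 102.34 s.

102 s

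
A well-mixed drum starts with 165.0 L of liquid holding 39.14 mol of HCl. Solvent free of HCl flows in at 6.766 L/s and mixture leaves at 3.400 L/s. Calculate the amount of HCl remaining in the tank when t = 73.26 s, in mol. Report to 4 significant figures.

15.55 mol

Let m(t) be the amount of HCl. Volume: V(t) = V₀ + (Q_in − Q_out) t = 165.0 + 3.36600 t; V(73.26) = 411.593 L.
Species balance (pure solvent in): dm/dt = −Q_out · m/V(t).
dm/m = −Q_out dt/(V₀ + 3.36600 t); integrating gives ln(m/m₀) = −(Q_out/(Q_in−Q_out)) ln(V/V₀).
m = m₀ (V₀/V)^(Q_out/(Q_in−Q_out)) = 39.14 × (165.0/411.593)^(1.01010) = 15.5463 mol.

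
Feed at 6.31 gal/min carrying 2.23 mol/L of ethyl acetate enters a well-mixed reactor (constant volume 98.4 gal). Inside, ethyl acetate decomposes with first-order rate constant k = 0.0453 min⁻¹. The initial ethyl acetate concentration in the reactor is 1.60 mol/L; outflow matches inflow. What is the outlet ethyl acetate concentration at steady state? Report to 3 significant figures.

Species balance: V dC/dt = Q C_in − Q C − k V C.
Steady state (dC/dt = 0): C_ss = Q C_in/(Q + kV) = C_in/(1 + kV/Q).
C_ss = 6.31·2.23/(6.31 + 0.0453·98.4) = 14.071/10.768 = 1.3068 mol/L.

1.31 mol/L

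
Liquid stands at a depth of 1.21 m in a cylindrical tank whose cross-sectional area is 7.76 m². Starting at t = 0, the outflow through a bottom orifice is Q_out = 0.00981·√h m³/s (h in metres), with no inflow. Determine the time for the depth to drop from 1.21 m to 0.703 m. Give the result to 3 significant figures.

414 s

A dh/dt = −Q_out = −0.00981 √h.
∫ h^(−1/2) dh = −(0.00981/A) ∫ dt, giving 2√h = 2√h₀ − (0.00981/A) t.
t = 2A(√h₀ − √h)/0.00981 = 2·7.76·(√1.21 − √0.703)/0.00981
  = 15.520 × (1.1000 − 0.83845) / 0.00981 = 413.79 s.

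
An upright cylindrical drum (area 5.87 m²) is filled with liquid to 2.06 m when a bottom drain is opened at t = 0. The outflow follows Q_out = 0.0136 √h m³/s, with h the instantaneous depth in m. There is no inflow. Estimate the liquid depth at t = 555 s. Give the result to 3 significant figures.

0.628 m

Volume balance on the tank: A dh/dt = −0.0136 √h.
Separate and integrate: 2(√h − √h₀) = −(0.0136/A) t.
√h = √2.06 − 0.0136·555/(2·5.87) = 1.4353 − 0.64293 = 0.79234.
h = 0.79234² = 0.62780 m.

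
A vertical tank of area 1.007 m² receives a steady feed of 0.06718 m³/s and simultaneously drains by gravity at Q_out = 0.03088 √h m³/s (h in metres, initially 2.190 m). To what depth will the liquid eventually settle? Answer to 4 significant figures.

4.733 m

A dh/dt = Q_in − 0.03088 √h. Steady state requires inflow = outflow:
Q_in = 0.03088 √h_ss ⇒ √h_ss = 0.06718/0.03088 = 2.17552.
h_ss = 2.17552² = 4.73288 m. (Since h₀ = 2.190 m < h_ss, the level will rise toward this value.)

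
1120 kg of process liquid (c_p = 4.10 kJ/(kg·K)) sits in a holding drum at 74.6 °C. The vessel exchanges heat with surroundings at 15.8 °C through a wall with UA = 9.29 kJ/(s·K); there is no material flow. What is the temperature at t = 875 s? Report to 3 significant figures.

First-law balance (no shaft work): M c_p dT/dt = −UA(T − T_amb).
dT/dt = (T_ss − T)/τ with T_ss = T_amb = 15.800 °C, τ = M c_p/UA = 1120·4.10/9.29 = 494.29 s.
This is linear first-order; T(t) = T_ss + (T₀ − T_ss) e^(−t/τ).
T(875) = 15.800 + (58.800)·0.17030 = 25.814 °C.

25.8 °C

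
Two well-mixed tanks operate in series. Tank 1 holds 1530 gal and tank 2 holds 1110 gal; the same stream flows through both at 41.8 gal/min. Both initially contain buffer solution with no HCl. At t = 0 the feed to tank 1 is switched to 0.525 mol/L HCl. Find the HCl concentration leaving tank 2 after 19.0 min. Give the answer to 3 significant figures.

Species balance on tank i: dCᵢ/dt = (Cᵢ₋₁ − Cᵢ)/τᵢ with τᵢ = Vᵢ/Q.
τ₁ = 1530/41.8 = 36.603 min; τ₂ = 1110/41.8 = 26.555 min.
Tank 1: C₁ = C_in(1 − e^(−t/τ₁)). Tank 2 (τ₁ ≠ τ₂): C₂ = C_in[1 − (τ₁ e^(−t/τ₁) − τ₂ e^(−t/τ₂))/(τ₁ − τ₂)].
At t = 19.0: e^(−t/τ₁) = 0.59506, e^(−t/τ₂) = 0.48895.
C₂ = 0.525·[1 − (36.603·0.59506 − 26.555·0.48895)/(10.048)] = 0.525·0.12449 = 0.065356 mol/L.

0.0654 mol/L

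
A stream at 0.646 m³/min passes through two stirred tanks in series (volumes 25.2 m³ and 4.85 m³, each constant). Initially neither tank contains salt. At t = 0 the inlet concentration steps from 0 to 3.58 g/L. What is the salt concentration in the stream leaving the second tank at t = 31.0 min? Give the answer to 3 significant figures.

1.59 g/L

Species balance on tank i: dCᵢ/dt = (Cᵢ₋₁ − Cᵢ)/τᵢ with τᵢ = Vᵢ/Q.
τ₁ = 25.2/0.646 = 39.009 min; τ₂ = 4.85/0.646 = 7.5077 min.
Tank 1: C₁ = C_in(1 − e^(−t/τ₁)). Tank 2 (τ₁ ≠ τ₂): C₂ = C_in[1 − (τ₁ e^(−t/τ₁) − τ₂ e^(−t/τ₂))/(τ₁ − τ₂)].
At t = 31.0: e^(−t/τ₁) = 0.45172, e^(−t/τ₂) = 0.016098.
C₂ = 3.58·[1 − (39.009·0.45172 − 7.5077·0.016098)/(31.502)] = 3.58·0.44445 = 1.5911 g/L.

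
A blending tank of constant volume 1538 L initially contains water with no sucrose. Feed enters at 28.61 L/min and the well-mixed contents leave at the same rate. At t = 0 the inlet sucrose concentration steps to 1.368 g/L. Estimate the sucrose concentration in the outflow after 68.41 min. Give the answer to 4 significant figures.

0.9848 g/L

Transient balance on the dissolved component: V dC/dt = Q(C_in − C).
Rewrite as dC/dt + C/τ = C_in/τ, τ = V/Q = 53.7574 min.
Integrating: C(t) = C_in + (C₀ − C_in) e^(−t/τ).
C(68.41) = 1.368 + (0 − 1.368)·e^(−68.41/53.7574) = 1.368 + (-1.36800)·0.280111 = 0.984808 g/L.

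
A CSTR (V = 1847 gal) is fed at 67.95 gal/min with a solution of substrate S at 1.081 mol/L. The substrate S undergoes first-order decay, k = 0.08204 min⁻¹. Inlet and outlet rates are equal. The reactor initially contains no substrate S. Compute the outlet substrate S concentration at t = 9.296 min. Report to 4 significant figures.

0.2238 mol/L

V dC/dt = Q(C_in − C) − k V C.
This is linear with rate a = Q/V + k = 0.118829 min⁻¹.
C_ss = Q C_in/(Q + kV) = 0.334676 mol/L; C(t) = C_ss + (C₀ − C_ss) e^(−a t).
C(9.296) = 0.334676 + (-0.334676)·e^(−0.118829·9.296) = 0.334676 + (-0.334676)·0.331331 = 0.223787 mol/L.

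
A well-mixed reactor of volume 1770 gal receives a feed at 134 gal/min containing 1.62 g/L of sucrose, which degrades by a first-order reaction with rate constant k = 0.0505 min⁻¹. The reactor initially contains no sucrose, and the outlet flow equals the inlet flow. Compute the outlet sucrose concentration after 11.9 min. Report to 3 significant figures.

0.755 g/L

Accumulation = in − out − consumed: V dC/dt = Q C_in − Q C − k V C.
dC/dt = (Q/V) C_in − (Q/V + k) C; effective rate a = Q/V + k = 0.075706 + 0.0505 = 0.12621 min⁻¹.
C_ss = Q C_in/(Q + kV) = 0.97178 g/L; C(t) = C_ss + (C₀ − C_ss) e^(−a t).
C(11.9) = 0.97178 + (-0.97178)·e^(−0.12621·11.9) = 0.97178 + (-0.97178)·0.22272 = 0.75534 g/L.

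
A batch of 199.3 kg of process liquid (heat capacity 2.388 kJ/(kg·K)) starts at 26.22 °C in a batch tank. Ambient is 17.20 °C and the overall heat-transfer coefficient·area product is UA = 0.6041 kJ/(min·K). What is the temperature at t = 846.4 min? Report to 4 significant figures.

20.28 °C

Lumped-capacitance energy balance: M c_p dT/dt = UA(T_amb − T).
dT/dt = (T_ss − T)/τ with T_ss = T_amb = 17.2000 °C, τ = M c_p/UA = 199.3·2.388/0.6041 = 787.830 min.
This is linear first-order; T(t) = T_ss + (T₀ − T_ss) e^(−t/τ).
T(846.4) = 17.2000 + (9.02000)·0.341522 = 20.2805 °C.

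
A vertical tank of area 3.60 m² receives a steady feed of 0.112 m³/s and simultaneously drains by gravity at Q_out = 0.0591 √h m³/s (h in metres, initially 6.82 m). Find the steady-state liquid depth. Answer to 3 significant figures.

Level balance: A dh/dt = 0.112 − 0.0591 √h. Setting dh/dt = 0:
Q_in = 0.0591 √h_ss ⇒ √h_ss = 0.112/0.0591 = 1.8951.
h_ss = 1.8951² = 3.5914 m. (Since h₀ = 6.82 m > h_ss, the level will fall toward this value.)

3.59 m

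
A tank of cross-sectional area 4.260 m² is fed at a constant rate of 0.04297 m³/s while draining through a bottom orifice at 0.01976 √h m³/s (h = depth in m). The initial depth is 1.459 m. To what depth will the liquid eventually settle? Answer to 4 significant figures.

4.729 m

Level balance: A dh/dt = 0.04297 − 0.01976 √h. Setting dh/dt = 0:
Q_in = 0.01976 √h_ss ⇒ √h_ss = 0.04297/0.01976 = 2.17460.
h_ss = 2.17460² = 4.72886 m. (Since h₀ = 1.459 m < h_ss, the level will rise toward this value.)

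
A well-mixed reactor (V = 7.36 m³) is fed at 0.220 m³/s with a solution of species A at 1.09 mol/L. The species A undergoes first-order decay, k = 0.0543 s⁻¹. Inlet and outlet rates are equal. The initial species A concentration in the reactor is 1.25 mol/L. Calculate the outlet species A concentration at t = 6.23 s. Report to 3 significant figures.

0.898 mol/L

Species balance: V dC/dt = Q C_in − Q C − k V C.
dC/dt = (Q/V) C_in − (Q/V + k) C; effective rate a = Q/V + k = 0.029891 + 0.0543 = 0.084191 s⁻¹.
C_ss = Q C_in/(Q + kV) = 0.38699 mol/L; C(t) = C_ss + (C₀ − C_ss) e^(−a t).
C(6.23) = 0.38699 + (0.86301)·e^(−0.084191·6.23) = 0.38699 + (0.86301)·0.59184 = 0.89776 mol/L.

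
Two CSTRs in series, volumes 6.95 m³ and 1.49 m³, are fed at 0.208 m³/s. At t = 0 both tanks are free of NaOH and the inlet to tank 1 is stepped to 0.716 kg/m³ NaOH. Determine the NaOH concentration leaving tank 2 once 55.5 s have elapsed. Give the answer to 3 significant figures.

0.543 kg/m³

Time constants: τᵢ = Vᵢ/Q for each well-mixed tank.
τ₁ = 6.95/0.208 = 33.413 s; τ₂ = 1.49/0.208 = 7.1635 s.
Tank 1: C₁ = C_in(1 − e^(−t/τ₁)). Tank 2 (τ₁ ≠ τ₂): C₂ = C_in[1 − (τ₁ e^(−t/τ₁) − τ₂ e^(−t/τ₂))/(τ₁ − τ₂)].
At t = 55.5: e^(−t/τ₁) = 0.18995, e^(−t/τ₂) = 0.00043176.
C₂ = 0.716·[1 − (33.413·0.18995 − 7.1635·0.00043176)/(26.250)] = 0.716·0.75833 = 0.54297 kg/m³.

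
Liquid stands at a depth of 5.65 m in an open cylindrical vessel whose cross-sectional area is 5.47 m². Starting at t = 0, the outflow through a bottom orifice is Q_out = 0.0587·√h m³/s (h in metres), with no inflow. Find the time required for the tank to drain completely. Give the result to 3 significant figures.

With no inflow, A dh/dt = −0.0587 √h.
∫ h^(−1/2) dh = −(0.0587/A) ∫ dt, giving 2√h = 2√h₀ − (0.0587/A) t.
Set h = 0: 2√h₀ = (0.0587/A) t_empty ⇒ t_empty = 2A√h₀/0.0587.
t_empty = 2·5.47·√5.65/0.0587 = 10.940·2.3770/0.0587 = 443.00 s.

443 s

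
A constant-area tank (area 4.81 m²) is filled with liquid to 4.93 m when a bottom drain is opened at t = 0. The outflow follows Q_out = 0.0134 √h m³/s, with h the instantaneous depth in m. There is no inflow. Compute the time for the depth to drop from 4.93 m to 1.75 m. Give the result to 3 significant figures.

644 s

With no inflow, A dh/dt = −0.0134 √h.
This is separable: 2 d(√h)/dt = −0.0134/A, so √h = √h₀ − (0.0134/(2A)) t.
t = 2A(√h₀ − √h)/0.0134 = 2·4.81·(√4.93 − √1.75)/0.0134
  = 9.6200 × (2.2204 − 1.3229) / 0.0134 = 644.31 s.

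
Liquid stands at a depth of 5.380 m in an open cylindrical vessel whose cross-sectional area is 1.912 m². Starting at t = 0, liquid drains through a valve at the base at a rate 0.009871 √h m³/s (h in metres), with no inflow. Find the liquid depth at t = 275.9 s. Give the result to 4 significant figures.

2.583 m

Accumulation of liquid (constant cross-section A): A dh/dt = −0.009871 √h.
Separate and integrate: 2(√h − √h₀) = −(0.009871/A) t.
√h = √5.380 − 0.009871·275.9/(2·1.912) = 2.31948 − 0.712189 = 1.60729.
h = 1.60729² = 2.58339 m.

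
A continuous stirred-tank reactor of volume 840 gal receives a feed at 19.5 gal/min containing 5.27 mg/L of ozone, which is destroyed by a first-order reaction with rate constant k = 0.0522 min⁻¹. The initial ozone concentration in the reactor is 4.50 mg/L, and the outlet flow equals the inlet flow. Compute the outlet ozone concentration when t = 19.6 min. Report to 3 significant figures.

Accumulation = in − out − consumed: V dC/dt = Q C_in − Q C − k V C.
This is linear with rate a = Q/V + k = 0.075414 min⁻¹.
C_ss = Q C_in/(Q + kV) = 1.6222 mg/L; C(t) = C_ss + (C₀ − C_ss) e^(−a t).
C(19.6) = 1.6222 + (2.8778)·e^(−0.075414·19.6) = 1.6222 + (2.8778)·0.22807 = 2.2786 mg/L.

2.28 mg/L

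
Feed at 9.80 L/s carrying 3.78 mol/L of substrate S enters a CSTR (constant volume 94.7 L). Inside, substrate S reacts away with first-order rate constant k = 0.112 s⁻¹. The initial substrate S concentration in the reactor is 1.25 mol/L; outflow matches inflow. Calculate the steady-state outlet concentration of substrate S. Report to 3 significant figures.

Species balance: V dC/dt = Q C_in − Q C − k V C.
At steady state: 0 = Q C_in − (Q + kV) C_ss, so C_ss = Q C_in/(Q + kV).
C_ss = 9.80·3.78/(9.80 + 0.112·94.7) = 37.044/20.406 = 1.8153 mol/L.

1.82 mol/L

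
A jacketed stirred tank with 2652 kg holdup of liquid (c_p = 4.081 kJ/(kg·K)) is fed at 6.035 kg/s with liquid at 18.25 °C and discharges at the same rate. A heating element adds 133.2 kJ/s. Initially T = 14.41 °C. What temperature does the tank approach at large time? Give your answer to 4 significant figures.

23.66 °C

M c_p dT/dt = ṁ c_p (T_in − T) + Q̇.
At steady state dT/dt = 0 ⇒ T_ss = T_in + Q̇/(ṁ c_p) = 18.25 + 133.2/(6.035·4.081) = 23.6583 °C.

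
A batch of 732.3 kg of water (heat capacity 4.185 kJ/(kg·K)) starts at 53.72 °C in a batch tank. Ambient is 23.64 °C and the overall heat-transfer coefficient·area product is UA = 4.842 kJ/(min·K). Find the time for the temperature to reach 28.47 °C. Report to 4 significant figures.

M c_p dT/dt = −UA(T − T_amb).
τ = M c_p/UA = 632.936 min; T_ss = T_amb = 23.6400 °C.
T(t) = T_ss + (T₀ − T_ss)e^(−t/τ); set T = 28.47:
t = −τ ln[(T − T_ss)/(T₀ − T_ss)] = −632.936 · ln(0.160572) = 1157.65 min.

1158 min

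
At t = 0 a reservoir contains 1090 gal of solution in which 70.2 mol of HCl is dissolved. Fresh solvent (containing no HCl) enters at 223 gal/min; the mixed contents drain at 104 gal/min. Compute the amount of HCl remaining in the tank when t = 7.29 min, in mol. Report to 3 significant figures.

Let m(t) be the amount of HCl. Volume: V(t) = V₀ + (Q_in − Q_out) t = 1090 + 119.00 t; V(7.29) = 1957.5 gal.
Species balance (pure solvent in): dm/dt = −Q_out · m/V(t).
dm/m = −Q_out dt/(V₀ + 119.00 t); integrating gives ln(m/m₀) = −(Q_out/(Q_in−Q_out)) ln(V/V₀).
m = m₀ (V₀/V)^(Q_out/(Q_in−Q_out)) = 70.2 × (1090/1957.5)^(0.87395) = 42.083 mol.

42.1 mol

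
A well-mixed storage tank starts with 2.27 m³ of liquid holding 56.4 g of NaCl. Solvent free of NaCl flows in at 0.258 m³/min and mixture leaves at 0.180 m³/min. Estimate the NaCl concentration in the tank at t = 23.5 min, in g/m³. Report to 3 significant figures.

3.51 g/m³

Total volume: dV/dt = Q_in − Q_out = 0.078000 m³/min, so V(t) = 2.27 + 0.078000 t and V(23.5) = 4.1030 m³.
No NaCl enters, so dm/dt = −Q_out · (m/V).
dm/m = −Q_out dt/(V₀ + 0.078000 t); integrating gives ln(m/m₀) = −(Q_out/(Q_in−Q_out)) ln(V/V₀).
m = m₀ (V₀/V)^(Q_out/(Q_in−Q_out)) = 56.4 × (2.27/4.1030)^(2.3077) = 14.389 g.
C = m/V = 14.389/4.1030 = 3.5069 g/m³.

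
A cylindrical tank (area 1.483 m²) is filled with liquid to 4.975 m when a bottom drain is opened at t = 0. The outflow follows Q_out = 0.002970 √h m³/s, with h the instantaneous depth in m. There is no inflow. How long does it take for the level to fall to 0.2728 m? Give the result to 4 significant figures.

1706 s

A dh/dt = −Q_out = −0.002970 √h.
Separate and integrate: 2(√h − √h₀) = −(0.002970/A) t.
t = 2A(√h₀ − √h)/0.002970 = 2·1.483·(√4.975 − √0.2728)/0.002970
  = 2.96600 × (2.23047 − 0.522303) / 0.002970 = 1705.87 s.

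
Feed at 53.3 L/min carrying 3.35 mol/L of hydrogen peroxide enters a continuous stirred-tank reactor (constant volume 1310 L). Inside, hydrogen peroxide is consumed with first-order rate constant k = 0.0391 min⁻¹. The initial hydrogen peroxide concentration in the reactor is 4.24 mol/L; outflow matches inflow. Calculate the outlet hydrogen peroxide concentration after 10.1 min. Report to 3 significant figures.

2.84 mol/L

Species balance: V dC/dt = Q C_in − Q C − k V C.
dC/dt = (Q/V) C_in − (Q/V + k) C; effective rate a = Q/V + k = 0.040687 + 0.0391 = 0.079787 min⁻¹.
C_ss = Q C_in/(Q + kV) = 1.7083 mol/L; C(t) = C_ss + (C₀ − C_ss) e^(−a t).
C(10.1) = 1.7083 + (2.5317)·e^(−0.079787·10.1) = 1.7083 + (2.5317)·0.44671 = 2.8392 mol/L.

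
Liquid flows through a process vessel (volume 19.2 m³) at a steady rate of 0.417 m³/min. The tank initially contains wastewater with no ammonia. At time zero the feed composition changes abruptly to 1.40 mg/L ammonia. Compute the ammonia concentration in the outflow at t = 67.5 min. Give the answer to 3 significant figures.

1.08 mg/L

Mass balance on the solute (V constant): V dC/dt = Q(C_in − C).
So dC/dt = (C_in − C)/τ with τ = V/Q = 19.2/0.417 = 46.043 min.
Solution: C(t) = C_in + (C₀ − C_in) e^(−t/τ).
C(67.5) = 1.40 + (0 − 1.40)·e^(−67.5/46.043) = 1.40 + (-1.4000)·0.23084 = 1.0768 mg/L.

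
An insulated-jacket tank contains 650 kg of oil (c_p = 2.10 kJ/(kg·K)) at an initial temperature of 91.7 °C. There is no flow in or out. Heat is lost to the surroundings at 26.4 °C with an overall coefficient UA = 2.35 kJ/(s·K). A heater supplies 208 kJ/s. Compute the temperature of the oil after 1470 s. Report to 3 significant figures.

M c_p dT/dt = −UA(T − T_amb) + Q̇.
dT/dt = (T_ss − T)/τ with T_ss = T_amb + Q̇/UA = 26.4 + 208/2.35 = 114.91 °C, τ = M c_p/UA = 650·2.10/2.35 = 580.85 s.
This is linear first-order; T(t) = T_ss + (T₀ − T_ss) e^(−t/τ).
T(1470) = 114.91 + (-23.211)·0.079598 = 113.06 °C.

113 °C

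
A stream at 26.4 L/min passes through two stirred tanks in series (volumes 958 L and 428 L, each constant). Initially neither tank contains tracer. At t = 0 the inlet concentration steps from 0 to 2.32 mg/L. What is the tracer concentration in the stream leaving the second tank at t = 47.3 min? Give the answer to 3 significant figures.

Time constants: τᵢ = Vᵢ/Q for each well-mixed tank.
τ₁ = 958/26.4 = 36.288 min; τ₂ = 428/26.4 = 16.212 min.
Solving the cascade with C₁(0)=C₂(0)=0 gives C₂(t) = C_in[1 − (τ₁ e^(−t/τ₁) − τ₂ e^(−t/τ₂))/(τ₁ − τ₂)].
At t = 47.3: e^(−t/τ₁) = 0.27159, e^(−t/τ₂) = 0.054065.
C₂ = 2.32·[1 − (36.288·0.27159 − 16.212·0.054065)/(20.076)] = 2.32·0.55275 = 1.2824 mg/L.

1.28 mg/L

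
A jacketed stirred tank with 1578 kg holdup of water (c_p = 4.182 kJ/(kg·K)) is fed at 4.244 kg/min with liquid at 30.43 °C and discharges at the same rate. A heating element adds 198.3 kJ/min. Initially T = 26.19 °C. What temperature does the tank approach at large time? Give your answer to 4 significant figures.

M c_p dT/dt = ṁ c_p (T_in − T) + Q̇.
At steady state dT/dt = 0 ⇒ T_ss = T_in + Q̇/(ṁ c_p) = 30.43 + 198.3/(4.244·4.182) = 41.6028 °C.

41.60 °C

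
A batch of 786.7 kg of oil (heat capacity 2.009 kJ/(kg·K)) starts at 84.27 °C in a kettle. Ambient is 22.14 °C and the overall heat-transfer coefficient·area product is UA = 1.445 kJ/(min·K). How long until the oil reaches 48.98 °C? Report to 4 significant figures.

Lumped-capacitance energy balance: M c_p dT/dt = UA(T_amb − T).
τ = M c_p/UA = 1093.76 min; T_ss = T_amb = 22.1400 °C.
T(t) = T_ss + (T₀ − T_ss)e^(−t/τ); set T = 48.98:
t = −τ ln[(T − T_ss)/(T₀ − T_ss)] = −1093.76 · ln(0.431997) = 918.030 min.

918.0 min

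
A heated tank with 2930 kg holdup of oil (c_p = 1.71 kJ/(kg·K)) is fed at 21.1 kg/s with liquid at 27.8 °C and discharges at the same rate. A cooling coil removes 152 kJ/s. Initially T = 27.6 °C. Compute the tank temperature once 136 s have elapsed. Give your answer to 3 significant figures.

25.1 °C

Energy balance: M c_p dT/dt = ṁ c_p (T_in − T) − 152.
τ = M/ṁ = 138.86 s; T_ss = T_in − Q̇/(ṁ c_p) = 27.8 − 152/(21.1·1.71) = 23.587 °C.
Integrating: T(t) = T_ss + (T₀ − T_ss) e^(−t/τ).
T(136) = 23.587 + (4.0127)·e^(−136/138.86) = 23.587 + (4.0127)·0.37554 = 25.094 °C.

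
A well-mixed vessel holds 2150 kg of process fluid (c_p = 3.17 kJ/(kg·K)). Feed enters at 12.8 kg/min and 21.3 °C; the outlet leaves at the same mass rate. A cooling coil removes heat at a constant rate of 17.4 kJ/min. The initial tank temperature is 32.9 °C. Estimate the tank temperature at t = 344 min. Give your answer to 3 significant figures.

22.4 °C

Energy balance: M c_p dT/dt = ṁ c_p (T_in − T) − 17.4.
τ = M/ṁ = 167.97 min; T_ss = T_in − Q̇/(ṁ c_p) = 21.3 − 17.4/(12.8·3.17) = 20.871 °C.
T approaches T_ss exponentially: T(t) = T_ss + (T₀ − T_ss) e^(−t/τ).
T(344) = 20.871 + (12.029)·e^(−344/167.97) = 20.871 + (12.029)·0.12899 = 22.423 °C.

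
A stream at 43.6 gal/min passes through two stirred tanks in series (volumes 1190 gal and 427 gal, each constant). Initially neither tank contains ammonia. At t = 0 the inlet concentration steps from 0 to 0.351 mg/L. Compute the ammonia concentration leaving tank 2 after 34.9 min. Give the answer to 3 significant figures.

0.204 mg/L

Time constants: τᵢ = Vᵢ/Q for each well-mixed tank.
τ₁ = 1190/43.6 = 27.294 min; τ₂ = 427/43.6 = 9.7936 min.
Solving the cascade with C₁(0)=C₂(0)=0 gives C₂(t) = C_in[1 − (τ₁ e^(−t/τ₁) − τ₂ e^(−t/τ₂))/(τ₁ − τ₂)].
At t = 34.9: e^(−t/τ₁) = 0.27840, e^(−t/τ₂) = 0.028338.
C₂ = 0.351·[1 − (27.294·0.27840 − 9.7936·0.028338)/(17.500)] = 0.351·0.58165 = 0.20416 mg/L.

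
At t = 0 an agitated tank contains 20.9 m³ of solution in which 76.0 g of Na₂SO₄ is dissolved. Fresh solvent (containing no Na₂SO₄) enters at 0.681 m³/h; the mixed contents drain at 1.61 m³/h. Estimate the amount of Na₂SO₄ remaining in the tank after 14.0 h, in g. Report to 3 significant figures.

14.1 g

Total volume: dV/dt = Q_in − Q_out = -0.92900 m³/h, so V(t) = 20.9 − 0.92900 t and V(14.0) = 7.8940 m³.
Species balance (pure solvent in): dm/dt = −Q_out · m/V(t).
Separate: dm/m = −Q_out dt/V(t) ⇒ ln(m/m₀) = −(Q_out/(Q_in−Q_out)) ln(V/V₀).
m = m₀ (V₀/V)^(Q_out/(Q_in−Q_out)) = 76.0 × (20.9/7.8940)^(-1.7330) = 14.060 g.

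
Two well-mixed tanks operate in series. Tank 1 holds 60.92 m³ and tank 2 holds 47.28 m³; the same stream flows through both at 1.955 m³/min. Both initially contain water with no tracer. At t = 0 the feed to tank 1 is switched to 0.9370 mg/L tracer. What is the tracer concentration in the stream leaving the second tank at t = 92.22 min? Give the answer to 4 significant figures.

Time constants: τᵢ = Vᵢ/Q for each well-mixed tank.
τ₁ = 60.92/1.955 = 31.1611 min; τ₂ = 47.28/1.955 = 24.1841 min.
Tank 1: C₁ = C_in(1 − e^(−t/τ₁)). Tank 2 (τ₁ ≠ τ₂): C₂ = C_in[1 − (τ₁ e^(−t/τ₁) − τ₂ e^(−t/τ₂))/(τ₁ − τ₂)].
At t = 92.22: e^(−t/τ₁) = 0.0518471, e^(−t/τ₂) = 0.0220765.
C₂ = 0.9370·[1 − (31.1611·0.0518471 − 24.1841·0.0220765)/(6.97698)] = 0.9370·0.844960 = 0.791727 mg/L.

0.7917 mg/L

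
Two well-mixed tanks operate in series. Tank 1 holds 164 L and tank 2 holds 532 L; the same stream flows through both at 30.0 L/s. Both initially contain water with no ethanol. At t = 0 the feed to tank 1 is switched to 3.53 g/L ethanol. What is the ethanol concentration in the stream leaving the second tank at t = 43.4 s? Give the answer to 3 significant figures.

3.09 g/L

Species balance on tank i: dCᵢ/dt = (Cᵢ₋₁ − Cᵢ)/τᵢ with τᵢ = Vᵢ/Q.
τ₁ = 164/30.0 = 5.4667 s; τ₂ = 532/30.0 = 17.733 s.
Solving the cascade with C₁(0)=C₂(0)=0 gives C₂(t) = C_in[1 − (τ₁ e^(−t/τ₁) − τ₂ e^(−t/τ₂))/(τ₁ − τ₂)].
At t = 43.4: e^(−t/τ₁) = 0.00035655, e^(−t/τ₂) = 0.086521.
C₂ = 3.53·[1 − (5.4667·0.00035655 − 17.733·0.086521)/(-12.267)] = 3.53·0.87508 = 3.0890 g/L.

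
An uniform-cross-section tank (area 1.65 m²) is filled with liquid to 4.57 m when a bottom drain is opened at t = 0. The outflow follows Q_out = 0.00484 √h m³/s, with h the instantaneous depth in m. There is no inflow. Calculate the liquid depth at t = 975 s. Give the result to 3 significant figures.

0.501 m

With no inflow, A dh/dt = −0.00484 √h.
∫ h^(−1/2) dh = −(0.00484/A) ∫ dt, giving 2√h = 2√h₀ − (0.00484/A) t.
√h = √4.57 − 0.00484·975/(2·1.65) = 2.1378 − 1.4300 = 0.70776.
h = 0.70776² = 0.50092 m.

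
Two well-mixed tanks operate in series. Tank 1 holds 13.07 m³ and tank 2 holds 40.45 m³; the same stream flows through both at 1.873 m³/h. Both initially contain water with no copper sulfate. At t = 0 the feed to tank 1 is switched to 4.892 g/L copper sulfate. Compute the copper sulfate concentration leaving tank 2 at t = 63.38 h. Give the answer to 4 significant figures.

Time constants: τᵢ = Vᵢ/Q for each well-mixed tank.
τ₁ = 13.07/1.873 = 6.97811 h; τ₂ = 40.45/1.873 = 21.5964 h.
Solving the cascade with C₁(0)=C₂(0)=0 gives C₂(t) = C_in[1 − (τ₁ e^(−t/τ₁) − τ₂ e^(−t/τ₂))/(τ₁ − τ₂)].
At t = 63.38: e^(−t/τ₁) = 0.000113616, e^(−t/τ₂) = 0.0531439.
C₂ = 4.892·[1 − (6.97811·0.000113616 − 21.5964·0.0531439)/(-14.6183)] = 4.892·0.921542 = 4.50818 g/L.

4.508 g/L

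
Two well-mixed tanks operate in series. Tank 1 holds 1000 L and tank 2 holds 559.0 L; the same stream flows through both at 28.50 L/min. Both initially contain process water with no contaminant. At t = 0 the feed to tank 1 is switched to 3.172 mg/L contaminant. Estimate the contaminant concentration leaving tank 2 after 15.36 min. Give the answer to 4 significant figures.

0.3666 mg/L

Each tank obeys Vᵢ dCᵢ/dt = Q(Cᵢ₋₁ − Cᵢ), so τᵢ = Vᵢ/Q.
τ₁ = 1000/28.50 = 35.0877 min; τ₂ = 559.0/28.50 = 19.6140 min.
Tank 1: C₁ = C_in(1 − e^(−t/τ₁)). Tank 2 (τ₁ ≠ τ₂): C₂ = C_in[1 − (τ₁ e^(−t/τ₁) − τ₂ e^(−t/τ₂))/(τ₁ − τ₂)].
At t = 15.36: e^(−t/τ₁) = 0.645481, e^(−t/τ₂) = 0.456981.
C₂ = 3.172·[1 − (35.0877·0.645481 − 19.6140·0.456981)/(15.4737)] = 3.172·0.115583 = 0.366628 mg/L.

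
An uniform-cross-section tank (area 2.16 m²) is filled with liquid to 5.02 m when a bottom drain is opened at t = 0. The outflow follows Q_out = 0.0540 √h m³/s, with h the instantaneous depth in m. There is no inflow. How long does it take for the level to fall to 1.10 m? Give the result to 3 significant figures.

95.3 s

With no inflow, A dh/dt = −0.0540 √h.
∫ h^(−1/2) dh = −(0.0540/A) ∫ dt, giving 2√h = 2√h₀ − (0.0540/A) t.
t = 2A(√h₀ − √h)/0.0540 = 2·2.16·(√5.02 − √1.10)/0.0540
  = 4.3200 × (2.2405 − 1.0488) / 0.0540 = 95.338 s.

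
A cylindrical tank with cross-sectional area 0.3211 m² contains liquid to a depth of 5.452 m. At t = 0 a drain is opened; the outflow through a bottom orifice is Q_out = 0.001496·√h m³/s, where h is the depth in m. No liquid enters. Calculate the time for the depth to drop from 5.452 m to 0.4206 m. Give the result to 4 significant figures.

With no inflow, A dh/dt = −0.001496 √h.
This is separable: 2 d(√h)/dt = −0.001496/A, so √h = √h₀ − (0.001496/(2A)) t.
t = 2A(√h₀ − √h)/0.001496 = 2·0.3211·(√5.452 − √0.4206)/0.001496
  = 0.642200 × (2.33495 − 0.648537) / 0.001496 = 723.941 s.

723.9 s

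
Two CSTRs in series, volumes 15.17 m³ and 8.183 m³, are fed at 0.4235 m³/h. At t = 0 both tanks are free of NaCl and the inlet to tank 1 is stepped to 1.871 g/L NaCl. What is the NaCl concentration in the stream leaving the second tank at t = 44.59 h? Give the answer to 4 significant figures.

0.9191 g/L

Species balance on tank i: dCᵢ/dt = (Cᵢ₋₁ − Cᵢ)/τᵢ with τᵢ = Vᵢ/Q.
τ₁ = 15.17/0.4235 = 35.8205 h; τ₂ = 8.183/0.4235 = 19.3223 h.
Solving the cascade with C₁(0)=C₂(0)=0 gives C₂(t) = C_in[1 − (τ₁ e^(−t/τ₁) − τ₂ e^(−t/τ₂))/(τ₁ − τ₂)].
At t = 44.59: e^(−t/τ₁) = 0.287994, e^(−t/τ₂) = 0.0994904.
C₂ = 1.871·[1 − (35.8205·0.287994 − 19.3223·0.0994904)/(16.4982)] = 1.871·0.491236 = 0.919102 g/L.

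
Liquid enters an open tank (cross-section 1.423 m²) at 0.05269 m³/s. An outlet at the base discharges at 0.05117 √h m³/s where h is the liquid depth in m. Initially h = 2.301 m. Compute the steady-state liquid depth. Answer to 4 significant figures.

1.060 m

A dh/dt = Q_in − 0.05117 √h. Steady state requires inflow = outflow:
Q_in = 0.05117 √h_ss ⇒ √h_ss = 0.05269/0.05117 = 1.02970.
h_ss = 1.02970² = 1.06029 m. (Since h₀ = 2.301 m > h_ss, the level will fall toward this value.)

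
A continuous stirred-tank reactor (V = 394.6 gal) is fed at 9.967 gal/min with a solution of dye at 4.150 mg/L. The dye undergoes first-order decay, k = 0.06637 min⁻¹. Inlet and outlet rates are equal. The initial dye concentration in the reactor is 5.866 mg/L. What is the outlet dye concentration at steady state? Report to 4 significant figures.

V dC/dt = Q(C_in − C) − k V C.
Steady state (dC/dt = 0): C_ss = Q C_in/(Q + kV) = C_in/(1 + kV/Q).
C_ss = 9.967·4.150/(9.967 + 0.06637·394.6) = 41.3631/36.1566 = 1.14400 mg/L.

1.144 mg/L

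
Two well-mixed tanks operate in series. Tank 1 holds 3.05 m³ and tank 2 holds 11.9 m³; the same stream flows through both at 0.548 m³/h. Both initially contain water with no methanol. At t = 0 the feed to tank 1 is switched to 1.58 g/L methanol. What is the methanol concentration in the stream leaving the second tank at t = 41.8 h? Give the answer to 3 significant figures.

Time constants: τᵢ = Vᵢ/Q for each well-mixed tank.
τ₁ = 3.05/0.548 = 5.5657 h; τ₂ = 11.9/0.548 = 21.715 h.
Solving the cascade with C₁(0)=C₂(0)=0 gives C₂(t) = C_in[1 − (τ₁ e^(−t/τ₁) − τ₂ e^(−t/τ₂))/(τ₁ − τ₂)].
At t = 41.8: e^(−t/τ₁) = 0.00054742, e^(−t/τ₂) = 0.14589.
C₂ = 1.58·[1 − (5.5657·0.00054742 − 21.715·0.14589)/(-16.150)] = 1.58·0.80402 = 1.2704 g/L.

1.27 g/L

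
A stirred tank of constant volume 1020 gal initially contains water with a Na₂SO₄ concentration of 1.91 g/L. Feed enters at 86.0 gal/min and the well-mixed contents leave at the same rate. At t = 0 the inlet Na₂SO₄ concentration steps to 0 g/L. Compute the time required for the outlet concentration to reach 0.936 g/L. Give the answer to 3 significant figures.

Accumulation = in − out for the solute gives V dC/dt = Q(C_in − C), so τ = V/Q = 11.860 min.
C(t) = C_in + (C₀ − C_in) e^(−t/τ). Set C = 0.936 and solve for t:
e^(−t/τ) = (C − C_in)/(C₀ − C_in) = (0.936 − 0)/(1.91 − 0) = 0.49005
t = −τ ln(…) = 11.860 × 0.71324 = 8.4594 min.

8.46 min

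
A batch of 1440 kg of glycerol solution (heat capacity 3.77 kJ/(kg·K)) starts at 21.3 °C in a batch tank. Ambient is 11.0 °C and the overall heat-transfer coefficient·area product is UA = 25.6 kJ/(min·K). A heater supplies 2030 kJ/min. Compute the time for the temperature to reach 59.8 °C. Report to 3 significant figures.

Lumped-capacitance energy balance: M c_p dT/dt = UA(T_amb − T) + Q̇.
τ = M c_p/UA = 212.06 min; T_ss = T_amb + Q̇/UA = 11.0 + 2030/25.6 = 90.297 °C.
T(t) = T_ss + (T₀ − T_ss)e^(−t/τ); set T = 59.8:
t = −τ ln[(T − T_ss)/(T₀ − T_ss)] = −212.06 · ln(0.44200) = 173.14 min.

173 min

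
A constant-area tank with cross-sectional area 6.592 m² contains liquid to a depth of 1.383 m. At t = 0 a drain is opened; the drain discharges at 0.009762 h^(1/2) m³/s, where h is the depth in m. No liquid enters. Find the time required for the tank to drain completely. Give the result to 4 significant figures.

Unsteady balance on liquid volume: A dh/dt = −0.009762 √h.
This is separable: 2 d(√h)/dt = −0.009762/A, so √h = √h₀ − (0.009762/(2A)) t.
Tank is empty when √h = 0: t_empty = 2A√h₀/0.009762.
t_empty = 2·6.592·√1.383/0.009762 = 13.1840·1.17601/0.009762 = 1588.25 s.

1588 s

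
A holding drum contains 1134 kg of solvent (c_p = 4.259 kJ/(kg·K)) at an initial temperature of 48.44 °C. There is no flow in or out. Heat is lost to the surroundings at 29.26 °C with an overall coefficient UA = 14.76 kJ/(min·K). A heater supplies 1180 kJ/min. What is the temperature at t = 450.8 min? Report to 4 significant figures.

First-law balance (no shaft work): M c_p dT/dt = −UA(T − T_amb) + Q̇.
dT/dt = (T_ss − T)/τ with T_ss = T_amb + Q̇/UA = 29.26 + 1180/14.76 = 109.206 °C, τ = M c_p/UA = 1134·4.259/14.76 = 327.216 min.
Solution: T(t) = T_ss + (T₀ − T_ss) e^(−t/τ).
T(450.8) = 109.206 + (-60.7658)·0.252162 = 93.8830 °C.

93.88 °C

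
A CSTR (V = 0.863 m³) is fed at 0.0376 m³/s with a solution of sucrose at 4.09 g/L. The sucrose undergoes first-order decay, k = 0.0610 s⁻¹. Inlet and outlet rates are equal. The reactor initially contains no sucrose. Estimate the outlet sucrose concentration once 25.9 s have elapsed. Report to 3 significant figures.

Species balance: V dC/dt = Q C_in − Q C − k V C.
This is linear with rate a = Q/V + k = 0.10457 s⁻¹.
C_ss = Q C_in/(Q + kV) = 1.7041 g/L; C(t) = C_ss + (C₀ − C_ss) e^(−a t).
C(25.9) = 1.7041 + (-1.7041)·e^(−0.10457·25.9) = 1.7041 + (-1.7041)·0.066648 = 1.5905 g/L.

1.59 g/L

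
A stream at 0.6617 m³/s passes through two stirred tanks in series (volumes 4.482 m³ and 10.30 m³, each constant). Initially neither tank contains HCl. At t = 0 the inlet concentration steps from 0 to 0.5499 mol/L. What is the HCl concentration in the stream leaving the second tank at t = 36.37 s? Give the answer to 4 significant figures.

0.4578 mol/L

Species balance on tank i: dCᵢ/dt = (Cᵢ₋₁ − Cᵢ)/τᵢ with τᵢ = Vᵢ/Q.
τ₁ = 4.482/0.6617 = 6.77346 s; τ₂ = 10.30/0.6617 = 15.5660 s.
Tank 1: C₁ = C_in(1 − e^(−t/τ₁)). Tank 2 (τ₁ ≠ τ₂): C₂ = C_in[1 − (τ₁ e^(−t/τ₁) − τ₂ e^(−t/τ₂))/(τ₁ − τ₂)].
At t = 36.37: e^(−t/τ₁) = 0.00465653, e^(−t/τ₂) = 0.0966646.
C₂ = 0.5499·[1 − (6.77346·0.00465653 − 15.5660·0.0966646)/(-8.79250)] = 0.5499·0.832455 = 0.457767 mol/L.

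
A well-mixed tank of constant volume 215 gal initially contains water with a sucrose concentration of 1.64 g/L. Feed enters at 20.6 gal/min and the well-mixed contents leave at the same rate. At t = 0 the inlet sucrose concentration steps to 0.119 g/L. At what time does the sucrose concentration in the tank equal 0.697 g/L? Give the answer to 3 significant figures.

Species balance: V dC/dt = Q(C_in − C) ⇒ τ = V/Q = 10.437 min.
C(t) = C_in + (C₀ − C_in) e^(−t/τ). Set C = 0.697 and solve for t:
e^(−t/τ) = (C − C_in)/(C₀ − C_in) = (0.697 − 0.119)/(1.64 − 0.119) = 0.38001
t = −τ ln(…) = 10.437 × 0.96755 = 10.098 min.

10.1 min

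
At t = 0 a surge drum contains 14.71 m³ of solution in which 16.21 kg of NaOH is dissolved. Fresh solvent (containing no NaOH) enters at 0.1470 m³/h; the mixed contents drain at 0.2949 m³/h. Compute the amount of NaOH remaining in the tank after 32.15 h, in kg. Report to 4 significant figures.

Total volume: dV/dt = Q_in − Q_out = -0.147900 m³/h, so V(t) = 14.71 − 0.147900 t and V(32.15) = 9.95502 m³.
Species balance (pure solvent in): dm/dt = −Q_out · m/V(t).
Separate: dm/m = −Q_out dt/V(t) ⇒ ln(m/m₀) = −(Q_out/(Q_in−Q_out)) ln(V/V₀).
m = m₀ (V₀/V)^(Q_out/(Q_in−Q_out)) = 16.21 × (14.71/9.95502)^(-1.99391) = 7.44172 kg.

7.442 kg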